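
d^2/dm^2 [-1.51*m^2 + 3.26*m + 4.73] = -3.02000000000000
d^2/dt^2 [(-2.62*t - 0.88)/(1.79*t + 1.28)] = 6.366672/(1.79*t + 1.28)^3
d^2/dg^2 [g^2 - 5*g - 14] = 2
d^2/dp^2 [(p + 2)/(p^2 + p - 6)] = 2*(-3*(p + 1)*(p^2 + p - 6) + (p + 2)*(2*p + 1)^2)/(p^2 + p - 6)^3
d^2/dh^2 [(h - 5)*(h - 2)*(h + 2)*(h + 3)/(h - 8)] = 6*(h^4 - 22*h^3 + 144*h^2 - 128*h - 364)/(h^3 - 24*h^2 + 192*h - 512)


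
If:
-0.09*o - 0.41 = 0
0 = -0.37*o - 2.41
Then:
No Solution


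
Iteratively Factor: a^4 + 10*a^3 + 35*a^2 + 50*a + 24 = (a + 3)*(a^3 + 7*a^2 + 14*a + 8) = (a + 3)*(a + 4)*(a^2 + 3*a + 2) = (a + 1)*(a + 3)*(a + 4)*(a + 2)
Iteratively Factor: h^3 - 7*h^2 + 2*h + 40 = (h - 4)*(h^2 - 3*h - 10) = (h - 5)*(h - 4)*(h + 2)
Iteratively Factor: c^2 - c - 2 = (c + 1)*(c - 2)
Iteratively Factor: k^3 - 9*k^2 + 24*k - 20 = (k - 2)*(k^2 - 7*k + 10) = (k - 5)*(k - 2)*(k - 2)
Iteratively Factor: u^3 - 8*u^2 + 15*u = (u)*(u^2 - 8*u + 15) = u*(u - 3)*(u - 5)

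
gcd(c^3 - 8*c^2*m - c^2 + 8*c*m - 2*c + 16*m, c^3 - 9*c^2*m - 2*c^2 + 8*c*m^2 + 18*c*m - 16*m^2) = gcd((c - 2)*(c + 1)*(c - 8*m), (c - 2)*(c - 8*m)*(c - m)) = c^2 - 8*c*m - 2*c + 16*m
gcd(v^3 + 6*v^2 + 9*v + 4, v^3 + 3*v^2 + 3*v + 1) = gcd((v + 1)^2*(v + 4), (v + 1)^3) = v^2 + 2*v + 1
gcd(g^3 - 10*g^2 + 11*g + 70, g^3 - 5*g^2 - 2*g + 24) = g + 2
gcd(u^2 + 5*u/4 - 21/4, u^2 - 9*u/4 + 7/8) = u - 7/4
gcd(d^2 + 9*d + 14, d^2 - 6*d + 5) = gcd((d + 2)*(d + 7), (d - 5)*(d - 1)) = 1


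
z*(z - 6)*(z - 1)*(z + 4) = z^4 - 3*z^3 - 22*z^2 + 24*z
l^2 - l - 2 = (l - 2)*(l + 1)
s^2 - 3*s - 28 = (s - 7)*(s + 4)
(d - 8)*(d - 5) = d^2 - 13*d + 40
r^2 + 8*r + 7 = (r + 1)*(r + 7)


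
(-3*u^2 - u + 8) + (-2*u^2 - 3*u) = -5*u^2 - 4*u + 8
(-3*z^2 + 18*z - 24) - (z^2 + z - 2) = -4*z^2 + 17*z - 22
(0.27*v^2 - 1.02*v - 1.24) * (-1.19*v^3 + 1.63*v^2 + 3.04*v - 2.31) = -0.3213*v^5 + 1.6539*v^4 + 0.6338*v^3 - 5.7457*v^2 - 1.4134*v + 2.8644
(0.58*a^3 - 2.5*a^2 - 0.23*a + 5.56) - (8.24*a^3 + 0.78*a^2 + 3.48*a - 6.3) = -7.66*a^3 - 3.28*a^2 - 3.71*a + 11.86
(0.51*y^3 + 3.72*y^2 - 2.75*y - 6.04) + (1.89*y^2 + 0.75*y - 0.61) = 0.51*y^3 + 5.61*y^2 - 2.0*y - 6.65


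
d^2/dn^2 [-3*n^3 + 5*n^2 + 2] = 10 - 18*n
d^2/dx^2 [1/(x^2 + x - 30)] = 2*(-x^2 - x + (2*x + 1)^2 + 30)/(x^2 + x - 30)^3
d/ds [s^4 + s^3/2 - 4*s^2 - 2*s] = 4*s^3 + 3*s^2/2 - 8*s - 2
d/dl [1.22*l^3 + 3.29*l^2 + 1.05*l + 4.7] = 3.66*l^2 + 6.58*l + 1.05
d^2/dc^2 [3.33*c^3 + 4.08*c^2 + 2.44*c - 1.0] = 19.98*c + 8.16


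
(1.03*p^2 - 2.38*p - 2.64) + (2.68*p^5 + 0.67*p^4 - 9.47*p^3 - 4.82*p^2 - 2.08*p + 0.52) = 2.68*p^5 + 0.67*p^4 - 9.47*p^3 - 3.79*p^2 - 4.46*p - 2.12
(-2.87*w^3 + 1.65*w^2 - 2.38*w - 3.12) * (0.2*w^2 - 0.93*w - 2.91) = -0.574*w^5 + 2.9991*w^4 + 6.3412*w^3 - 3.2121*w^2 + 9.8274*w + 9.0792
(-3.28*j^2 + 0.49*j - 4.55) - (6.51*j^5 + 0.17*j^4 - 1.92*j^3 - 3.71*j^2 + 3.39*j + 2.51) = -6.51*j^5 - 0.17*j^4 + 1.92*j^3 + 0.43*j^2 - 2.9*j - 7.06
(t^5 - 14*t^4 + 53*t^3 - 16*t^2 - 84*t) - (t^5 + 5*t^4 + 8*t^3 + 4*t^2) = -19*t^4 + 45*t^3 - 20*t^2 - 84*t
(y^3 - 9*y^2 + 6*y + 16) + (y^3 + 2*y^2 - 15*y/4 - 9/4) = 2*y^3 - 7*y^2 + 9*y/4 + 55/4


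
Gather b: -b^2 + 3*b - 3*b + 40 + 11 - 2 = 49 - b^2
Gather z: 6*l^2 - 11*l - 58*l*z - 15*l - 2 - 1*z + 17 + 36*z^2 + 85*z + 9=6*l^2 - 26*l + 36*z^2 + z*(84 - 58*l) + 24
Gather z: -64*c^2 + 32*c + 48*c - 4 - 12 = -64*c^2 + 80*c - 16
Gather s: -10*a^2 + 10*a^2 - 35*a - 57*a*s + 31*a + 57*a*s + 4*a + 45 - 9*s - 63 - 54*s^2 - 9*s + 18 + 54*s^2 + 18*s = 0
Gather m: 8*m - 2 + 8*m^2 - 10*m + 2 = 8*m^2 - 2*m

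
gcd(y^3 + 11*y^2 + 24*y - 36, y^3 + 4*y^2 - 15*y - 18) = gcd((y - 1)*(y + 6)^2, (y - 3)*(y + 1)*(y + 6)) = y + 6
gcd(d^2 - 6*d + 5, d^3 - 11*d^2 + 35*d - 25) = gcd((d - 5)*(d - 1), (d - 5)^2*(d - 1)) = d^2 - 6*d + 5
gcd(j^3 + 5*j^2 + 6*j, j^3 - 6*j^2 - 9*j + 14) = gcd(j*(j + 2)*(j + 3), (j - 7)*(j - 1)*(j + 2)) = j + 2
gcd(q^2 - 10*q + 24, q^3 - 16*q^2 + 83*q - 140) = q - 4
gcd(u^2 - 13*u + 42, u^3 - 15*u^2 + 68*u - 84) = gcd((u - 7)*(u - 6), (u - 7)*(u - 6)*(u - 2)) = u^2 - 13*u + 42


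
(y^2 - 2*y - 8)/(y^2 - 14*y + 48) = (y^2 - 2*y - 8)/(y^2 - 14*y + 48)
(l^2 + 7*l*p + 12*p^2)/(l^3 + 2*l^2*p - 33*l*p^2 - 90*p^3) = (-l - 4*p)/(-l^2 + l*p + 30*p^2)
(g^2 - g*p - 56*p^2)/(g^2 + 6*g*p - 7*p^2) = (-g + 8*p)/(-g + p)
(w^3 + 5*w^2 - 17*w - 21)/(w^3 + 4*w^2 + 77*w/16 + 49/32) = 32*(w^3 + 5*w^2 - 17*w - 21)/(32*w^3 + 128*w^2 + 154*w + 49)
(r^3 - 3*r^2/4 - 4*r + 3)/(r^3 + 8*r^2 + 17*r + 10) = (4*r^2 - 11*r + 6)/(4*(r^2 + 6*r + 5))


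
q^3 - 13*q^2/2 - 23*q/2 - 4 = (q - 8)*(q + 1/2)*(q + 1)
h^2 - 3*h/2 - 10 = (h - 4)*(h + 5/2)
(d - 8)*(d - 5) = d^2 - 13*d + 40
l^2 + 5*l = l*(l + 5)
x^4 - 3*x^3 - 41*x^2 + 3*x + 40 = (x - 8)*(x - 1)*(x + 1)*(x + 5)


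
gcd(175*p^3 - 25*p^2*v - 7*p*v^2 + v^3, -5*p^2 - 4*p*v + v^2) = 5*p - v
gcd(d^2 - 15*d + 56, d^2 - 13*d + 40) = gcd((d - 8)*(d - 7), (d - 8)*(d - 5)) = d - 8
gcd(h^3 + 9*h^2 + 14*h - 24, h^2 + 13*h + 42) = h + 6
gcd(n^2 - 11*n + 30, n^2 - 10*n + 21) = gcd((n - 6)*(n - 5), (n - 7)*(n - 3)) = 1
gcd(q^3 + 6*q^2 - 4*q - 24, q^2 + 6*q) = q + 6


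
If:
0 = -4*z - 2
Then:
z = -1/2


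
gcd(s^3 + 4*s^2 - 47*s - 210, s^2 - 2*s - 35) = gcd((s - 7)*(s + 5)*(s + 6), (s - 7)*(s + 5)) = s^2 - 2*s - 35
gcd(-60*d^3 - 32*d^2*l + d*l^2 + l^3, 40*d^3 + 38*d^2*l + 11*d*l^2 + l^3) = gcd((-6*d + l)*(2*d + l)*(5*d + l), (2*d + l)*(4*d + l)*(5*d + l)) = 10*d^2 + 7*d*l + l^2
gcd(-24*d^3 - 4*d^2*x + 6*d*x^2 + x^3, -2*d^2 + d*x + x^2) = 2*d + x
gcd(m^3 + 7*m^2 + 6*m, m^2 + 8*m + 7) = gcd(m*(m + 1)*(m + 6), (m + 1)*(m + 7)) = m + 1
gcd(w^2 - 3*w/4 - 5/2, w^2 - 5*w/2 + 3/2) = 1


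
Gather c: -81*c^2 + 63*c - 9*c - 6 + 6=-81*c^2 + 54*c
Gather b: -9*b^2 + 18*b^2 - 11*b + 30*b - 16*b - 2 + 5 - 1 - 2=9*b^2 + 3*b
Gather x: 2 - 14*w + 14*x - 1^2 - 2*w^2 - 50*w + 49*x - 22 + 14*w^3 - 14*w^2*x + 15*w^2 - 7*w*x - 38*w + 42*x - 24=14*w^3 + 13*w^2 - 102*w + x*(-14*w^2 - 7*w + 105) - 45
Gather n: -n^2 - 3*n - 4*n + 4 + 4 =-n^2 - 7*n + 8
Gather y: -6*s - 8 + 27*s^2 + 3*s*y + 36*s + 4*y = 27*s^2 + 30*s + y*(3*s + 4) - 8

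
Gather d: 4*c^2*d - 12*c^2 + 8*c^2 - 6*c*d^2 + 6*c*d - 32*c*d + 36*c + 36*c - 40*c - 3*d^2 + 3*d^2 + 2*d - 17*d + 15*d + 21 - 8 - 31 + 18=-4*c^2 - 6*c*d^2 + 32*c + d*(4*c^2 - 26*c)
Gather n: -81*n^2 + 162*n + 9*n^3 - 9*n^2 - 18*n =9*n^3 - 90*n^2 + 144*n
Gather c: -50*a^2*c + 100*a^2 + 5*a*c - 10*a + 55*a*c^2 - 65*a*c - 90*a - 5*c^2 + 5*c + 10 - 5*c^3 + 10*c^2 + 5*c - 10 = 100*a^2 - 100*a - 5*c^3 + c^2*(55*a + 5) + c*(-50*a^2 - 60*a + 10)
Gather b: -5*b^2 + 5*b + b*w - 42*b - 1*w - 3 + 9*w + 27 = -5*b^2 + b*(w - 37) + 8*w + 24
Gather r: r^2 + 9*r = r^2 + 9*r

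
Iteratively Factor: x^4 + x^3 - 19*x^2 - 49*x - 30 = (x - 5)*(x^3 + 6*x^2 + 11*x + 6) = (x - 5)*(x + 3)*(x^2 + 3*x + 2) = (x - 5)*(x + 1)*(x + 3)*(x + 2)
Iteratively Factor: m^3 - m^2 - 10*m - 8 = (m - 4)*(m^2 + 3*m + 2) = (m - 4)*(m + 2)*(m + 1)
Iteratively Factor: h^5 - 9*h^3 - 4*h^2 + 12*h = (h - 1)*(h^4 + h^3 - 8*h^2 - 12*h) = (h - 3)*(h - 1)*(h^3 + 4*h^2 + 4*h) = (h - 3)*(h - 1)*(h + 2)*(h^2 + 2*h) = (h - 3)*(h - 1)*(h + 2)^2*(h)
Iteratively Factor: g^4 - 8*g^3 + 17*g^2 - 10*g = (g - 5)*(g^3 - 3*g^2 + 2*g) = g*(g - 5)*(g^2 - 3*g + 2) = g*(g - 5)*(g - 1)*(g - 2)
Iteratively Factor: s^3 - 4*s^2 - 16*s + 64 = (s - 4)*(s^2 - 16) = (s - 4)*(s + 4)*(s - 4)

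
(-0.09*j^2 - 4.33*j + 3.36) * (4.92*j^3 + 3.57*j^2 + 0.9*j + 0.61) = -0.4428*j^5 - 21.6249*j^4 + 0.992099999999998*j^3 + 8.0433*j^2 + 0.3827*j + 2.0496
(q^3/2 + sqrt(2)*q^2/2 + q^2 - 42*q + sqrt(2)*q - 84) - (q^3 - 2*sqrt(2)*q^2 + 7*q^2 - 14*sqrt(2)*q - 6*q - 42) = -q^3/2 - 6*q^2 + 5*sqrt(2)*q^2/2 - 36*q + 15*sqrt(2)*q - 42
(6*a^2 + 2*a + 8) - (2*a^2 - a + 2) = 4*a^2 + 3*a + 6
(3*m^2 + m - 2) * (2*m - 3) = 6*m^3 - 7*m^2 - 7*m + 6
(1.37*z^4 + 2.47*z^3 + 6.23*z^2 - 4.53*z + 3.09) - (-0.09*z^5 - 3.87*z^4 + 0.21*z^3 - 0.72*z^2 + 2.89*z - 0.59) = 0.09*z^5 + 5.24*z^4 + 2.26*z^3 + 6.95*z^2 - 7.42*z + 3.68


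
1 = 1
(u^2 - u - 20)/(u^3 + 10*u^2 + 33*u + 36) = (u - 5)/(u^2 + 6*u + 9)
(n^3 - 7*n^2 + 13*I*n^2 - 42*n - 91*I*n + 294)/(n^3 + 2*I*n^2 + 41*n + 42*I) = (n^2 + n*(-7 + 6*I) - 42*I)/(n^2 - 5*I*n + 6)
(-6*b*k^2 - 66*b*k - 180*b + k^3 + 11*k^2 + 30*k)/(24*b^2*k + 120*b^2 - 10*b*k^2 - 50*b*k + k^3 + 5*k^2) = (-k - 6)/(4*b - k)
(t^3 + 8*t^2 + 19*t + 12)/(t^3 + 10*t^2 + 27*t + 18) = (t + 4)/(t + 6)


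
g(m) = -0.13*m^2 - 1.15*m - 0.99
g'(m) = -0.26*m - 1.15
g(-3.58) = 1.46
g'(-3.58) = -0.22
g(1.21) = -2.57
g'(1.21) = -1.46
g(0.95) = -2.20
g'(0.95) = -1.40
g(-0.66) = -0.29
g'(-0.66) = -0.98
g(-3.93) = 1.52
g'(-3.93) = -0.13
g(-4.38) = 1.55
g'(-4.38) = -0.01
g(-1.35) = 0.33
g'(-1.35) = -0.80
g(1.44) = -2.92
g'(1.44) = -1.52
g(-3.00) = 1.29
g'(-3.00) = -0.37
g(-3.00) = 1.29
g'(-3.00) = -0.37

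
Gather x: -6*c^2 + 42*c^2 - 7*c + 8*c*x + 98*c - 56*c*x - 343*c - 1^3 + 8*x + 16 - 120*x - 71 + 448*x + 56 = 36*c^2 - 252*c + x*(336 - 48*c)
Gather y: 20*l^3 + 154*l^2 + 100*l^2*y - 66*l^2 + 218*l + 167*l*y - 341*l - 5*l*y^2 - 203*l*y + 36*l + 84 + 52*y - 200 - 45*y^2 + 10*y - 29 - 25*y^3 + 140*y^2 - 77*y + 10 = 20*l^3 + 88*l^2 - 87*l - 25*y^3 + y^2*(95 - 5*l) + y*(100*l^2 - 36*l - 15) - 135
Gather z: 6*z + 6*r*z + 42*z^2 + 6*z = 42*z^2 + z*(6*r + 12)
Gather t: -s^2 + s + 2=-s^2 + s + 2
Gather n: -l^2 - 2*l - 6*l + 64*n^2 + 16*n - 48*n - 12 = -l^2 - 8*l + 64*n^2 - 32*n - 12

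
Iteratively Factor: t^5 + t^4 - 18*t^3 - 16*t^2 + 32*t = (t)*(t^4 + t^3 - 18*t^2 - 16*t + 32) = t*(t - 1)*(t^3 + 2*t^2 - 16*t - 32) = t*(t - 4)*(t - 1)*(t^2 + 6*t + 8) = t*(t - 4)*(t - 1)*(t + 4)*(t + 2)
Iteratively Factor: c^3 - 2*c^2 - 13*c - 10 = (c + 2)*(c^2 - 4*c - 5) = (c + 1)*(c + 2)*(c - 5)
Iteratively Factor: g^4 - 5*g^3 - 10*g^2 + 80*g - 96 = (g - 2)*(g^3 - 3*g^2 - 16*g + 48) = (g - 2)*(g + 4)*(g^2 - 7*g + 12) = (g - 3)*(g - 2)*(g + 4)*(g - 4)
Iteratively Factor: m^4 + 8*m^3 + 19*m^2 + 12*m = (m)*(m^3 + 8*m^2 + 19*m + 12) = m*(m + 3)*(m^2 + 5*m + 4) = m*(m + 1)*(m + 3)*(m + 4)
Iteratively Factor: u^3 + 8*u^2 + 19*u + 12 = (u + 3)*(u^2 + 5*u + 4) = (u + 3)*(u + 4)*(u + 1)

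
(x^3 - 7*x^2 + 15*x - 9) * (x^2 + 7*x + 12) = x^5 - 22*x^3 + 12*x^2 + 117*x - 108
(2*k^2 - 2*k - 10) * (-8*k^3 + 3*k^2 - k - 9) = -16*k^5 + 22*k^4 + 72*k^3 - 46*k^2 + 28*k + 90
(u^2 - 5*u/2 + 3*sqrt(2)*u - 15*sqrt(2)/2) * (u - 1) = u^3 - 7*u^2/2 + 3*sqrt(2)*u^2 - 21*sqrt(2)*u/2 + 5*u/2 + 15*sqrt(2)/2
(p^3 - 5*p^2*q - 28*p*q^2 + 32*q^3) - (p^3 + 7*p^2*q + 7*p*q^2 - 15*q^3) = -12*p^2*q - 35*p*q^2 + 47*q^3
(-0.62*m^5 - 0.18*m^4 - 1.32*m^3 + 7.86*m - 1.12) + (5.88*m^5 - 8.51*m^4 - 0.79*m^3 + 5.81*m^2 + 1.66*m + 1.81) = 5.26*m^5 - 8.69*m^4 - 2.11*m^3 + 5.81*m^2 + 9.52*m + 0.69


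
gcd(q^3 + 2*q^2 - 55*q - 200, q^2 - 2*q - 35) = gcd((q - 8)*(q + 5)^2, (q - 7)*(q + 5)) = q + 5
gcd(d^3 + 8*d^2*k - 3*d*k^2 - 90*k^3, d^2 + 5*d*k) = d + 5*k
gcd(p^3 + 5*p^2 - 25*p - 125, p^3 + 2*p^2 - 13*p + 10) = p + 5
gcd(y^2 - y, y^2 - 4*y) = y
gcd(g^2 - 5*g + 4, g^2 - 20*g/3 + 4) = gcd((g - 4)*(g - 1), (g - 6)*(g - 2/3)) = 1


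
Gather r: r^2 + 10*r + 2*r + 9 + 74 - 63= r^2 + 12*r + 20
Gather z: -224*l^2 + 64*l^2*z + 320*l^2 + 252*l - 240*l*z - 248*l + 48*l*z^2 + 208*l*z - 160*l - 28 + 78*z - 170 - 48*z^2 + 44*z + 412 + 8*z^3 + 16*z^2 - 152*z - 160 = 96*l^2 - 156*l + 8*z^3 + z^2*(48*l - 32) + z*(64*l^2 - 32*l - 30) + 54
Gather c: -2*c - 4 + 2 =-2*c - 2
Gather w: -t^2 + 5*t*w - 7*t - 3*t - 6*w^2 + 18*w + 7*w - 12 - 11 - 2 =-t^2 - 10*t - 6*w^2 + w*(5*t + 25) - 25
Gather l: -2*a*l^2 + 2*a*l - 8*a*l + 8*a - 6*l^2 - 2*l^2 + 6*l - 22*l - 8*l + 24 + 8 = 8*a + l^2*(-2*a - 8) + l*(-6*a - 24) + 32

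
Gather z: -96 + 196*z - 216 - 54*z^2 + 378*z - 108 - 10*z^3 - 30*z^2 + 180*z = -10*z^3 - 84*z^2 + 754*z - 420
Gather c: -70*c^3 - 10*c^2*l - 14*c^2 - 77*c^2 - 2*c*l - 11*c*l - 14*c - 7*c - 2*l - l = -70*c^3 + c^2*(-10*l - 91) + c*(-13*l - 21) - 3*l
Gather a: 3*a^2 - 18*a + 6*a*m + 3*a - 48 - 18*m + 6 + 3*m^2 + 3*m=3*a^2 + a*(6*m - 15) + 3*m^2 - 15*m - 42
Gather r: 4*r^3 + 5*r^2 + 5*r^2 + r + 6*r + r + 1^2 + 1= 4*r^3 + 10*r^2 + 8*r + 2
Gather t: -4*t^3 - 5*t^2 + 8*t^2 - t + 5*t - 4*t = -4*t^3 + 3*t^2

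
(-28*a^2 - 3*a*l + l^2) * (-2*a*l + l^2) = 56*a^3*l - 22*a^2*l^2 - 5*a*l^3 + l^4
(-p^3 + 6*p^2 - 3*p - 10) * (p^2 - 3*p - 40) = -p^5 + 9*p^4 + 19*p^3 - 241*p^2 + 150*p + 400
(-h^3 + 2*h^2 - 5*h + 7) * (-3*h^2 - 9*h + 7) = 3*h^5 + 3*h^4 - 10*h^3 + 38*h^2 - 98*h + 49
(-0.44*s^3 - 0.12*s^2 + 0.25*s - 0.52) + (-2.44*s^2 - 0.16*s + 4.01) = -0.44*s^3 - 2.56*s^2 + 0.09*s + 3.49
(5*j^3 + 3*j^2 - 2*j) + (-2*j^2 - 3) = 5*j^3 + j^2 - 2*j - 3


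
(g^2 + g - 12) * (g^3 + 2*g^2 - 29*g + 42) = g^5 + 3*g^4 - 39*g^3 - 11*g^2 + 390*g - 504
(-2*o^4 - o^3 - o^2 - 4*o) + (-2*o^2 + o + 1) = -2*o^4 - o^3 - 3*o^2 - 3*o + 1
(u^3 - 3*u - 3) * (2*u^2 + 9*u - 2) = 2*u^5 + 9*u^4 - 8*u^3 - 33*u^2 - 21*u + 6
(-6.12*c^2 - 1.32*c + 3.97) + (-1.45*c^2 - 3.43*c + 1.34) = -7.57*c^2 - 4.75*c + 5.31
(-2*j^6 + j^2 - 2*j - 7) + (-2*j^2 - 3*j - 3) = -2*j^6 - j^2 - 5*j - 10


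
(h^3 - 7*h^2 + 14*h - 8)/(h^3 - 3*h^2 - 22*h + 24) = (h^2 - 6*h + 8)/(h^2 - 2*h - 24)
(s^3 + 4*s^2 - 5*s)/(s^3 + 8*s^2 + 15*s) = (s - 1)/(s + 3)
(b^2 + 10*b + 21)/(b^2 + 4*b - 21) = (b + 3)/(b - 3)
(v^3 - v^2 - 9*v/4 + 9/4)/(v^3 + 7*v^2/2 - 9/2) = (v - 3/2)/(v + 3)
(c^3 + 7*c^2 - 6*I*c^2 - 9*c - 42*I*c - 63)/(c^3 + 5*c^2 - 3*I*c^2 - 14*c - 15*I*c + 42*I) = (c - 3*I)/(c - 2)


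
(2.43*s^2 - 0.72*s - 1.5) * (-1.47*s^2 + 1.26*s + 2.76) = -3.5721*s^4 + 4.1202*s^3 + 8.0046*s^2 - 3.8772*s - 4.14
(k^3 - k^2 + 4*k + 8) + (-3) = k^3 - k^2 + 4*k + 5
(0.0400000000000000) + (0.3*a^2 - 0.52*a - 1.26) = 0.3*a^2 - 0.52*a - 1.22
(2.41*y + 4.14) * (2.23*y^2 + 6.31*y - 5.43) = 5.3743*y^3 + 24.4393*y^2 + 13.0371*y - 22.4802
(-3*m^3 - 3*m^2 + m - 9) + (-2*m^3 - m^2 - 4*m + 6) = -5*m^3 - 4*m^2 - 3*m - 3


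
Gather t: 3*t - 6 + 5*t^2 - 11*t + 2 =5*t^2 - 8*t - 4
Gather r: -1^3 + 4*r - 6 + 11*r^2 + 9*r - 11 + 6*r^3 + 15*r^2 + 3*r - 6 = 6*r^3 + 26*r^2 + 16*r - 24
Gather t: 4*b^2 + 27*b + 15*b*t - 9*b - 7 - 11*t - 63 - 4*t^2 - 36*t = 4*b^2 + 18*b - 4*t^2 + t*(15*b - 47) - 70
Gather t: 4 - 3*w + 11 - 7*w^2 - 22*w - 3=-7*w^2 - 25*w + 12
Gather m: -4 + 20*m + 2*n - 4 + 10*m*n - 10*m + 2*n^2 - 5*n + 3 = m*(10*n + 10) + 2*n^2 - 3*n - 5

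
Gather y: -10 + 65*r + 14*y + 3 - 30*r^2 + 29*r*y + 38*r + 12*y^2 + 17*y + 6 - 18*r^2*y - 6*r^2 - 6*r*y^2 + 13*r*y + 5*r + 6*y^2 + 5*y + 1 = -36*r^2 + 108*r + y^2*(18 - 6*r) + y*(-18*r^2 + 42*r + 36)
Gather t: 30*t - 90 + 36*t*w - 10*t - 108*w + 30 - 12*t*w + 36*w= t*(24*w + 20) - 72*w - 60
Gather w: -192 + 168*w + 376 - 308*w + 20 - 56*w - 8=196 - 196*w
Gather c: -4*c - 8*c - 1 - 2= -12*c - 3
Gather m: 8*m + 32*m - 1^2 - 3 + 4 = 40*m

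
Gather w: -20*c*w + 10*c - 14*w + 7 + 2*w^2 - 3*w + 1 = 10*c + 2*w^2 + w*(-20*c - 17) + 8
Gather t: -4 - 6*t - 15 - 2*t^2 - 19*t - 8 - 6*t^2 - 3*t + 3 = -8*t^2 - 28*t - 24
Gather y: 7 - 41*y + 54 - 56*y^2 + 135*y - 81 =-56*y^2 + 94*y - 20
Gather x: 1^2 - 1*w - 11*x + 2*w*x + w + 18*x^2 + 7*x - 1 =18*x^2 + x*(2*w - 4)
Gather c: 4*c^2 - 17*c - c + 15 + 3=4*c^2 - 18*c + 18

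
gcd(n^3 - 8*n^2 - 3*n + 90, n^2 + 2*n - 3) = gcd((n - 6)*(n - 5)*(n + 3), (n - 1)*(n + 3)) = n + 3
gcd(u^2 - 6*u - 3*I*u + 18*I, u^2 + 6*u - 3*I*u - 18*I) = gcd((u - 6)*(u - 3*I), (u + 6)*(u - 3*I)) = u - 3*I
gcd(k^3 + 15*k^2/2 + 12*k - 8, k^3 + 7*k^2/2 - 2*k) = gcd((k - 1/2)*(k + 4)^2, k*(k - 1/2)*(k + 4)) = k^2 + 7*k/2 - 2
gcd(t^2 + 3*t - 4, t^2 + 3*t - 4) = t^2 + 3*t - 4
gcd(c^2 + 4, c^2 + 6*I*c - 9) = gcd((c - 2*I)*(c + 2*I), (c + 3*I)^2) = 1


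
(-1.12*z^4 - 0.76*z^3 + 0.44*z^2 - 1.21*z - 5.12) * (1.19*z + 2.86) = -1.3328*z^5 - 4.1076*z^4 - 1.65*z^3 - 0.1815*z^2 - 9.5534*z - 14.6432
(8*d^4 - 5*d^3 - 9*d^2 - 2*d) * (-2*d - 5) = -16*d^5 - 30*d^4 + 43*d^3 + 49*d^2 + 10*d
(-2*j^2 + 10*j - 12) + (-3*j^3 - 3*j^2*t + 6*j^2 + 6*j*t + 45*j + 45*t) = -3*j^3 - 3*j^2*t + 4*j^2 + 6*j*t + 55*j + 45*t - 12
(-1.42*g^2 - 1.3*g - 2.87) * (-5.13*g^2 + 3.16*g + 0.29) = 7.2846*g^4 + 2.1818*g^3 + 10.2033*g^2 - 9.4462*g - 0.8323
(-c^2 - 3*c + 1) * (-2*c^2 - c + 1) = 2*c^4 + 7*c^3 - 4*c + 1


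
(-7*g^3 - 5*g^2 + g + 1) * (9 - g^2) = 7*g^5 + 5*g^4 - 64*g^3 - 46*g^2 + 9*g + 9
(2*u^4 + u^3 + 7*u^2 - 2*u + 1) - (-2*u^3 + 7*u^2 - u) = 2*u^4 + 3*u^3 - u + 1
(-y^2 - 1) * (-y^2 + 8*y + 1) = y^4 - 8*y^3 - 8*y - 1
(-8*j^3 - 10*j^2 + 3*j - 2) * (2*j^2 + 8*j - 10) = -16*j^5 - 84*j^4 + 6*j^3 + 120*j^2 - 46*j + 20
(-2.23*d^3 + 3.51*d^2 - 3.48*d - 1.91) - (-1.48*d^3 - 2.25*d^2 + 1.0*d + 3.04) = -0.75*d^3 + 5.76*d^2 - 4.48*d - 4.95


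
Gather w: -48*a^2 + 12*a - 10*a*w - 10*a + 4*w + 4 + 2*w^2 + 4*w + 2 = -48*a^2 + 2*a + 2*w^2 + w*(8 - 10*a) + 6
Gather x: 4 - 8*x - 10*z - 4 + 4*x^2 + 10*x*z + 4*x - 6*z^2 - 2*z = 4*x^2 + x*(10*z - 4) - 6*z^2 - 12*z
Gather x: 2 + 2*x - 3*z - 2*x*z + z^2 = x*(2 - 2*z) + z^2 - 3*z + 2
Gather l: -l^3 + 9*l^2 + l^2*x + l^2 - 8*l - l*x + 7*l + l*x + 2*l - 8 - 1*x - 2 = -l^3 + l^2*(x + 10) + l - x - 10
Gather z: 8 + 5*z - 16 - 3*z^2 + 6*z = -3*z^2 + 11*z - 8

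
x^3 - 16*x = x*(x - 4)*(x + 4)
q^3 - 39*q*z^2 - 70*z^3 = (q - 7*z)*(q + 2*z)*(q + 5*z)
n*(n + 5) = n^2 + 5*n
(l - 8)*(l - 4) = l^2 - 12*l + 32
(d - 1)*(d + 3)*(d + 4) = d^3 + 6*d^2 + 5*d - 12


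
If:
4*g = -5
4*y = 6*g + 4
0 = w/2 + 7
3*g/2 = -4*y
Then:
No Solution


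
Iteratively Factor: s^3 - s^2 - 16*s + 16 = (s - 1)*(s^2 - 16) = (s - 4)*(s - 1)*(s + 4)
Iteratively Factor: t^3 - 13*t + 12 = (t + 4)*(t^2 - 4*t + 3) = (t - 3)*(t + 4)*(t - 1)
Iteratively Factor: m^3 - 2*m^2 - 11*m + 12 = (m + 3)*(m^2 - 5*m + 4) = (m - 1)*(m + 3)*(m - 4)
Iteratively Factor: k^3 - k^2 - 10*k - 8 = (k + 2)*(k^2 - 3*k - 4) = (k + 1)*(k + 2)*(k - 4)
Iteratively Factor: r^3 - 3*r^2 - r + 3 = (r + 1)*(r^2 - 4*r + 3) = (r - 1)*(r + 1)*(r - 3)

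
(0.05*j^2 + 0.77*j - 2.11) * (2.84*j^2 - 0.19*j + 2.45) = 0.142*j^4 + 2.1773*j^3 - 6.0162*j^2 + 2.2874*j - 5.1695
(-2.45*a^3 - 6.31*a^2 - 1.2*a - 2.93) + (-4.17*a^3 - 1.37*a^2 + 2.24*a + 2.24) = -6.62*a^3 - 7.68*a^2 + 1.04*a - 0.69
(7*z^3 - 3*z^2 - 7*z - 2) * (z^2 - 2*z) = 7*z^5 - 17*z^4 - z^3 + 12*z^2 + 4*z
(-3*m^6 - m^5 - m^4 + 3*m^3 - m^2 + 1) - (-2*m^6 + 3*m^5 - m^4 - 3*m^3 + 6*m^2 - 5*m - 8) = -m^6 - 4*m^5 + 6*m^3 - 7*m^2 + 5*m + 9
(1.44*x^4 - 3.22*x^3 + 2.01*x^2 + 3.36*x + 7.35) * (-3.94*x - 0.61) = -5.6736*x^5 + 11.8084*x^4 - 5.9552*x^3 - 14.4645*x^2 - 31.0086*x - 4.4835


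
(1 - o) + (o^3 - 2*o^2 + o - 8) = o^3 - 2*o^2 - 7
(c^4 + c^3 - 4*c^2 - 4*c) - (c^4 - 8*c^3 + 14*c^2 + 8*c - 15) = 9*c^3 - 18*c^2 - 12*c + 15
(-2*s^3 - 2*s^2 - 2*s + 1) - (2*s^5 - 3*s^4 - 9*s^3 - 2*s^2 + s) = -2*s^5 + 3*s^4 + 7*s^3 - 3*s + 1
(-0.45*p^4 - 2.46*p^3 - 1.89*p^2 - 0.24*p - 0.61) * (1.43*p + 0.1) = -0.6435*p^5 - 3.5628*p^4 - 2.9487*p^3 - 0.5322*p^2 - 0.8963*p - 0.061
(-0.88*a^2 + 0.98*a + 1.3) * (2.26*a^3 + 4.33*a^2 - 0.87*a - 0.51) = -1.9888*a^5 - 1.5956*a^4 + 7.947*a^3 + 5.2252*a^2 - 1.6308*a - 0.663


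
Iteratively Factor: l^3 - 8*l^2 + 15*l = (l)*(l^2 - 8*l + 15) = l*(l - 3)*(l - 5)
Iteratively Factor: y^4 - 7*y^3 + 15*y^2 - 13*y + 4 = (y - 1)*(y^3 - 6*y^2 + 9*y - 4) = (y - 4)*(y - 1)*(y^2 - 2*y + 1) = (y - 4)*(y - 1)^2*(y - 1)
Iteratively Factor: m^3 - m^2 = (m)*(m^2 - m) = m*(m - 1)*(m)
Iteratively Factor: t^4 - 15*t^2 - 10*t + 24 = (t - 1)*(t^3 + t^2 - 14*t - 24) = (t - 4)*(t - 1)*(t^2 + 5*t + 6) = (t - 4)*(t - 1)*(t + 3)*(t + 2)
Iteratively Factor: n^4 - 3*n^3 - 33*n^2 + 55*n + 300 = (n - 5)*(n^3 + 2*n^2 - 23*n - 60) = (n - 5)*(n + 4)*(n^2 - 2*n - 15) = (n - 5)^2*(n + 4)*(n + 3)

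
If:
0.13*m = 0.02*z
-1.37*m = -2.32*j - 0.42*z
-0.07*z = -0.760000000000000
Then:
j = -0.98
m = 1.67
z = 10.86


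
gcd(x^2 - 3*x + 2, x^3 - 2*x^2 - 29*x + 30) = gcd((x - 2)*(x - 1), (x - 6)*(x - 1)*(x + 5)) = x - 1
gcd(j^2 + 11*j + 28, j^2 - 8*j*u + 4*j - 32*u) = j + 4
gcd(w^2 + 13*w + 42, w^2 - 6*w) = 1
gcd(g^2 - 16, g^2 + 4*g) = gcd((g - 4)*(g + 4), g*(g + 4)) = g + 4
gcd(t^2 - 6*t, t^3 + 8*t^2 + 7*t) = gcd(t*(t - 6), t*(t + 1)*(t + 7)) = t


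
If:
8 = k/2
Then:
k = 16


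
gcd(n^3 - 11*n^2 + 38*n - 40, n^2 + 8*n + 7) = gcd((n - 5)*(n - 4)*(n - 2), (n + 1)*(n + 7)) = 1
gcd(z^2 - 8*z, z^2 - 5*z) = z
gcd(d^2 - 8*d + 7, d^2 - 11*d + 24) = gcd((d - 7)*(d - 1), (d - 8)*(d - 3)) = 1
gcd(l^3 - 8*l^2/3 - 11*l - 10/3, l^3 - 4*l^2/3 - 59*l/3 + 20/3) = l - 5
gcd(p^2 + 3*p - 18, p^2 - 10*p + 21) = p - 3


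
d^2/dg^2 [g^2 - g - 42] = 2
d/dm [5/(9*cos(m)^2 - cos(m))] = 5*(-sin(m)/cos(m)^2 + 18*tan(m))/(9*cos(m) - 1)^2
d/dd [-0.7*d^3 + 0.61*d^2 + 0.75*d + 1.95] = -2.1*d^2 + 1.22*d + 0.75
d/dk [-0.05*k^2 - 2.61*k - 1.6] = -0.1*k - 2.61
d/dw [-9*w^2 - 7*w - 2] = -18*w - 7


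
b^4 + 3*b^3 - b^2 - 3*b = b*(b - 1)*(b + 1)*(b + 3)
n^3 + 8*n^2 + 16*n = n*(n + 4)^2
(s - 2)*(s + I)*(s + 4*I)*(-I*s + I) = -I*s^4 + 5*s^3 + 3*I*s^3 - 15*s^2 + 2*I*s^2 + 10*s - 12*I*s + 8*I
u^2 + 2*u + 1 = (u + 1)^2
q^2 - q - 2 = (q - 2)*(q + 1)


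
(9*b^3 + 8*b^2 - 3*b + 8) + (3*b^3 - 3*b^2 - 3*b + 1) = 12*b^3 + 5*b^2 - 6*b + 9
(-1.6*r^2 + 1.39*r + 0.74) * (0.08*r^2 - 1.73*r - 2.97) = -0.128*r^4 + 2.8792*r^3 + 2.4065*r^2 - 5.4085*r - 2.1978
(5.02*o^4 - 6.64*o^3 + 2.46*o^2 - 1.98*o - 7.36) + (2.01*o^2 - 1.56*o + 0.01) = 5.02*o^4 - 6.64*o^3 + 4.47*o^2 - 3.54*o - 7.35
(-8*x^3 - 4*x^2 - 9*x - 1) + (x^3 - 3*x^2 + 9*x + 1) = -7*x^3 - 7*x^2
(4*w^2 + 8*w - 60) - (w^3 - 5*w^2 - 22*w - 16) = -w^3 + 9*w^2 + 30*w - 44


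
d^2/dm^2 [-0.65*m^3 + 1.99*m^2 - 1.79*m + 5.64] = 3.98 - 3.9*m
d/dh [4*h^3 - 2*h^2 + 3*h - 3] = 12*h^2 - 4*h + 3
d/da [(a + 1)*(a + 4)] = 2*a + 5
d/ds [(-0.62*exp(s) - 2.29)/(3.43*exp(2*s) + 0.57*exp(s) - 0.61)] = (2.1266*exp(2*s) + 15.7094*exp(s) + 1.6835)*exp(s)/(11.7649*exp(4*s) + 3.9102*exp(3*s) - 3.8597*exp(2*s) - 0.6954*exp(s) + 0.3721)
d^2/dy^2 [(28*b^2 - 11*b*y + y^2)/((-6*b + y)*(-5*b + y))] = b^2*(-364*b^2 + 132*b*y - 12*y^2)/(27000*b^6 - 29700*b^5*y + 13590*b^4*y^2 - 3311*b^3*y^3 + 453*b^2*y^4 - 33*b*y^5 + y^6)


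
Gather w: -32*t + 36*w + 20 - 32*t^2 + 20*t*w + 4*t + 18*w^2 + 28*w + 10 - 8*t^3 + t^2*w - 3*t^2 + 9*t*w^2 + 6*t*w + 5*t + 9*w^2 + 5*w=-8*t^3 - 35*t^2 - 23*t + w^2*(9*t + 27) + w*(t^2 + 26*t + 69) + 30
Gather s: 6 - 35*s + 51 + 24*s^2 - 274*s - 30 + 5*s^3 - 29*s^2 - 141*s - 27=5*s^3 - 5*s^2 - 450*s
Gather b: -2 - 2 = -4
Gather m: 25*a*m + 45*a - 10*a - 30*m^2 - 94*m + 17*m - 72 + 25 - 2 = 35*a - 30*m^2 + m*(25*a - 77) - 49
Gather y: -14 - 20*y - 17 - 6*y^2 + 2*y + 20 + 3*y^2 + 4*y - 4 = -3*y^2 - 14*y - 15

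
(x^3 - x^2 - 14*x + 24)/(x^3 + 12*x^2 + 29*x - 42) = (x^3 - x^2 - 14*x + 24)/(x^3 + 12*x^2 + 29*x - 42)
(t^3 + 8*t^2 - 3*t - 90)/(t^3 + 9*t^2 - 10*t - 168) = (t^2 + 2*t - 15)/(t^2 + 3*t - 28)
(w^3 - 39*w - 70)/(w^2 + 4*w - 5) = (w^2 - 5*w - 14)/(w - 1)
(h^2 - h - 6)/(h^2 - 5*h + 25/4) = 4*(h^2 - h - 6)/(4*h^2 - 20*h + 25)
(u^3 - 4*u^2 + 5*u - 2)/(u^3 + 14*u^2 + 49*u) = (u^3 - 4*u^2 + 5*u - 2)/(u*(u^2 + 14*u + 49))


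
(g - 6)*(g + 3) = g^2 - 3*g - 18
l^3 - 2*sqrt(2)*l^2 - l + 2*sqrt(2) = (l - 1)*(l + 1)*(l - 2*sqrt(2))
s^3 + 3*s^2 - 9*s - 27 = (s - 3)*(s + 3)^2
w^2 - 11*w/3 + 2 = (w - 3)*(w - 2/3)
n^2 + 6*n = n*(n + 6)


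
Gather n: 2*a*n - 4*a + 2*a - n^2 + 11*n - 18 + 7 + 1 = -2*a - n^2 + n*(2*a + 11) - 10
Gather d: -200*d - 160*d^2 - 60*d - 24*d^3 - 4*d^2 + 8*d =-24*d^3 - 164*d^2 - 252*d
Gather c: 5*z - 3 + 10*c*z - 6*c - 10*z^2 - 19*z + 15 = c*(10*z - 6) - 10*z^2 - 14*z + 12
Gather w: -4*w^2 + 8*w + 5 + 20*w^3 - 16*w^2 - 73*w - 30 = 20*w^3 - 20*w^2 - 65*w - 25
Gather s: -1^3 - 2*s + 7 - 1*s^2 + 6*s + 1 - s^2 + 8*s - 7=-2*s^2 + 12*s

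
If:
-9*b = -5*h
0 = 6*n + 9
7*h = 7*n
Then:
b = -5/6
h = -3/2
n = -3/2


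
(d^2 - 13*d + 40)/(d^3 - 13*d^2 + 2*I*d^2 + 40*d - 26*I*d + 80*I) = 1/(d + 2*I)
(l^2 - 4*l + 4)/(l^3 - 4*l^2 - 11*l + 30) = (l - 2)/(l^2 - 2*l - 15)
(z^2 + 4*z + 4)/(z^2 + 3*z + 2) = (z + 2)/(z + 1)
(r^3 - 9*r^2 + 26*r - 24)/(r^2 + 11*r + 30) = (r^3 - 9*r^2 + 26*r - 24)/(r^2 + 11*r + 30)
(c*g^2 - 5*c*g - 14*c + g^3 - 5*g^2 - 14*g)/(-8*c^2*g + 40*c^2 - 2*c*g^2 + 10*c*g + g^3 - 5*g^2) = (-c*g^2 + 5*c*g + 14*c - g^3 + 5*g^2 + 14*g)/(8*c^2*g - 40*c^2 + 2*c*g^2 - 10*c*g - g^3 + 5*g^2)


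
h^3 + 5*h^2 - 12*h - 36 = (h - 3)*(h + 2)*(h + 6)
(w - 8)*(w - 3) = w^2 - 11*w + 24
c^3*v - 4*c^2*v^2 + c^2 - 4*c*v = c*(c - 4*v)*(c*v + 1)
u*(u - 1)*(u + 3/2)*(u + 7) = u^4 + 15*u^3/2 + 2*u^2 - 21*u/2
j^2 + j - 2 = (j - 1)*(j + 2)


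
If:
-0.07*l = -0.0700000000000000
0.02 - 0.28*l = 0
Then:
No Solution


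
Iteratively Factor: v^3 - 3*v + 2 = (v - 1)*(v^2 + v - 2) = (v - 1)^2*(v + 2)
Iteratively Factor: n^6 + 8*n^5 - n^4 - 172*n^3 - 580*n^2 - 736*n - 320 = (n + 4)*(n^5 + 4*n^4 - 17*n^3 - 104*n^2 - 164*n - 80) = (n + 2)*(n + 4)*(n^4 + 2*n^3 - 21*n^2 - 62*n - 40) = (n + 1)*(n + 2)*(n + 4)*(n^3 + n^2 - 22*n - 40) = (n + 1)*(n + 2)^2*(n + 4)*(n^2 - n - 20) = (n + 1)*(n + 2)^2*(n + 4)^2*(n - 5)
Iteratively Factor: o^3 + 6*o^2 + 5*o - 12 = (o + 3)*(o^2 + 3*o - 4) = (o - 1)*(o + 3)*(o + 4)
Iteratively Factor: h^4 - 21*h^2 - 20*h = (h + 1)*(h^3 - h^2 - 20*h) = (h + 1)*(h + 4)*(h^2 - 5*h) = (h - 5)*(h + 1)*(h + 4)*(h)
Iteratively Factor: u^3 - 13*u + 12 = (u - 3)*(u^2 + 3*u - 4) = (u - 3)*(u - 1)*(u + 4)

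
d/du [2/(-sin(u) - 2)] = 2*cos(u)/(sin(u) + 2)^2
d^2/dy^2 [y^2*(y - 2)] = 6*y - 4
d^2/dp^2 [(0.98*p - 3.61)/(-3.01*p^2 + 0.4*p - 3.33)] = (-(0.98*p - 3.61)*(6.02*p - 0.4)*(12.04*p - 0.8) + (17.6988*p - 22.5162)*(3.01*p^2 - 0.4*p + 3.33))/(3.01*p^2 - 0.4*p + 3.33)^3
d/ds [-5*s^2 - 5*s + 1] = -10*s - 5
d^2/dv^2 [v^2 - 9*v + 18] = 2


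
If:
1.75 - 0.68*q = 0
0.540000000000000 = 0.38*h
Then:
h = 1.42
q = 2.57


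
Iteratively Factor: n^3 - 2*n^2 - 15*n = (n - 5)*(n^2 + 3*n) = n*(n - 5)*(n + 3)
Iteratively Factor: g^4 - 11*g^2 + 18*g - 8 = (g - 2)*(g^3 + 2*g^2 - 7*g + 4) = (g - 2)*(g - 1)*(g^2 + 3*g - 4) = (g - 2)*(g - 1)^2*(g + 4)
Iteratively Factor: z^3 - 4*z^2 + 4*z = (z - 2)*(z^2 - 2*z) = (z - 2)^2*(z)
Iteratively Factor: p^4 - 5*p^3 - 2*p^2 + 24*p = (p - 3)*(p^3 - 2*p^2 - 8*p) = (p - 3)*(p + 2)*(p^2 - 4*p) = (p - 4)*(p - 3)*(p + 2)*(p)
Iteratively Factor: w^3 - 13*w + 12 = (w + 4)*(w^2 - 4*w + 3) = (w - 1)*(w + 4)*(w - 3)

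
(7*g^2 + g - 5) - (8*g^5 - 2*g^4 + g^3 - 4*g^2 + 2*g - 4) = -8*g^5 + 2*g^4 - g^3 + 11*g^2 - g - 1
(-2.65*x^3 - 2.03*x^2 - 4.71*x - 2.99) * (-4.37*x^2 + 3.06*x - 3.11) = 11.5805*x^5 + 0.7621*x^4 + 22.6124*x^3 + 4.967*x^2 + 5.4987*x + 9.2989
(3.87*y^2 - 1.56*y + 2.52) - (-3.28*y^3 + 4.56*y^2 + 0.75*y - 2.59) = 3.28*y^3 - 0.69*y^2 - 2.31*y + 5.11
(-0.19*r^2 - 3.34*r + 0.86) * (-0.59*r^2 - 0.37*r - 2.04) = 0.1121*r^4 + 2.0409*r^3 + 1.116*r^2 + 6.4954*r - 1.7544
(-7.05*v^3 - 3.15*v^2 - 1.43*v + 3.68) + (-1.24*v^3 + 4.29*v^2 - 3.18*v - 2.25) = -8.29*v^3 + 1.14*v^2 - 4.61*v + 1.43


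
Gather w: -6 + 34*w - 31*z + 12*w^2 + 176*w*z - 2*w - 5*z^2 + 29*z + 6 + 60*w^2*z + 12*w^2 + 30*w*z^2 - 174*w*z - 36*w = w^2*(60*z + 24) + w*(30*z^2 + 2*z - 4) - 5*z^2 - 2*z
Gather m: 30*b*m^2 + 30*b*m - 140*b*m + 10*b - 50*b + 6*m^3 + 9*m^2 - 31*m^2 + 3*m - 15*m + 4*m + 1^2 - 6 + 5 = -40*b + 6*m^3 + m^2*(30*b - 22) + m*(-110*b - 8)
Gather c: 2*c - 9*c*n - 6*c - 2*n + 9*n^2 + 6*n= c*(-9*n - 4) + 9*n^2 + 4*n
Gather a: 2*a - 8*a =-6*a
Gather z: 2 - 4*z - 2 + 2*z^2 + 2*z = 2*z^2 - 2*z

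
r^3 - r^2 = r^2*(r - 1)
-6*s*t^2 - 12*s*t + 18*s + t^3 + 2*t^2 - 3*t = (-6*s + t)*(t - 1)*(t + 3)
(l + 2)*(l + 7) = l^2 + 9*l + 14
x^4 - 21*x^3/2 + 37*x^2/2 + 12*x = x*(x - 8)*(x - 3)*(x + 1/2)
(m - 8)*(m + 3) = m^2 - 5*m - 24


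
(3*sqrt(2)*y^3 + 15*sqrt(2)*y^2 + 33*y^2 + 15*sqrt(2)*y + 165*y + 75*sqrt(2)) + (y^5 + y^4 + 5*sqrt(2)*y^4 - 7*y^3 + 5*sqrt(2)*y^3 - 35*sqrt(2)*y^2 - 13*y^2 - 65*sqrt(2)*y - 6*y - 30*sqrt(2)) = y^5 + y^4 + 5*sqrt(2)*y^4 - 7*y^3 + 8*sqrt(2)*y^3 - 20*sqrt(2)*y^2 + 20*y^2 - 50*sqrt(2)*y + 159*y + 45*sqrt(2)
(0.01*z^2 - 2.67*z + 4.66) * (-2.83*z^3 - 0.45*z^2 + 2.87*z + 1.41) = -0.0283*z^5 + 7.5516*z^4 - 11.9576*z^3 - 9.7458*z^2 + 9.6095*z + 6.5706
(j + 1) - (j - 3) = 4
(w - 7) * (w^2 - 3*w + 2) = w^3 - 10*w^2 + 23*w - 14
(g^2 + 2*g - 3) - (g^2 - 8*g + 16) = 10*g - 19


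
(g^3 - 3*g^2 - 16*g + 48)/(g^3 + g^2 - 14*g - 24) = (g^2 + g - 12)/(g^2 + 5*g + 6)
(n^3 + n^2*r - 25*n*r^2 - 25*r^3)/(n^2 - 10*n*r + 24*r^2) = (n^3 + n^2*r - 25*n*r^2 - 25*r^3)/(n^2 - 10*n*r + 24*r^2)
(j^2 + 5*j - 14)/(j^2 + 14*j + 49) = (j - 2)/(j + 7)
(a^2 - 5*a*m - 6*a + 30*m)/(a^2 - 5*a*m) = (a - 6)/a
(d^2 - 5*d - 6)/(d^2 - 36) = (d + 1)/(d + 6)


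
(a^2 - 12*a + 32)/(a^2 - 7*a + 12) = (a - 8)/(a - 3)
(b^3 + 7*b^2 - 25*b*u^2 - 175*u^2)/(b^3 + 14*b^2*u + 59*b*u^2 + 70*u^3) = (b^2 - 5*b*u + 7*b - 35*u)/(b^2 + 9*b*u + 14*u^2)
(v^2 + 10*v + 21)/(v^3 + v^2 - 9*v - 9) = (v + 7)/(v^2 - 2*v - 3)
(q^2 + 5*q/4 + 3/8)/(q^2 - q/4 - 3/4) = (q + 1/2)/(q - 1)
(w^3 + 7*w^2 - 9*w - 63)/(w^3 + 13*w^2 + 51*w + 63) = (w - 3)/(w + 3)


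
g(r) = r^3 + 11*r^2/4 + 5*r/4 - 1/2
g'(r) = 3*r^2 + 11*r/2 + 5/4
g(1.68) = 14.10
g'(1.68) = 18.96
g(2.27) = 28.21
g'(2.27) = 29.19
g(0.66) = 1.81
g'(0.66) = 6.19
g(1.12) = 5.75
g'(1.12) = 11.17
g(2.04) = 21.98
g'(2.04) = 24.95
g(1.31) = 8.10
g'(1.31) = 13.60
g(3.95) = 108.97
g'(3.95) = 69.78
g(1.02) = 4.70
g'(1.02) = 9.98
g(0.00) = -0.50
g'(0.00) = 1.25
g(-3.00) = -6.50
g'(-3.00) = 11.75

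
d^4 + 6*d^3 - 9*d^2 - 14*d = d*(d - 2)*(d + 1)*(d + 7)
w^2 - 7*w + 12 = (w - 4)*(w - 3)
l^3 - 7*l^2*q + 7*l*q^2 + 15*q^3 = (l - 5*q)*(l - 3*q)*(l + q)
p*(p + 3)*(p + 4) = p^3 + 7*p^2 + 12*p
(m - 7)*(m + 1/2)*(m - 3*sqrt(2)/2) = m^3 - 13*m^2/2 - 3*sqrt(2)*m^2/2 - 7*m/2 + 39*sqrt(2)*m/4 + 21*sqrt(2)/4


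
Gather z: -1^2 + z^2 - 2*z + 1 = z^2 - 2*z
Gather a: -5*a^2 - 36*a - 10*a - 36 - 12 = -5*a^2 - 46*a - 48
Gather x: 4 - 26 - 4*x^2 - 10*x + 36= -4*x^2 - 10*x + 14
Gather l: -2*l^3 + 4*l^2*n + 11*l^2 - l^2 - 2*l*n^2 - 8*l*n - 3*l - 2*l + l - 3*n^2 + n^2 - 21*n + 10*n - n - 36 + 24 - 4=-2*l^3 + l^2*(4*n + 10) + l*(-2*n^2 - 8*n - 4) - 2*n^2 - 12*n - 16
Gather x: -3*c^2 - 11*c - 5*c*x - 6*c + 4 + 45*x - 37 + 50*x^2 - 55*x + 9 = -3*c^2 - 17*c + 50*x^2 + x*(-5*c - 10) - 24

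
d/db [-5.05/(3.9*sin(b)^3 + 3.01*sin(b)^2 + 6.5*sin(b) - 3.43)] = (59.085*sin(b)^2 + 30.401*sin(b) + 32.825)*cos(b)/(3.9*sin(b)^3 + 3.01*sin(b)^2 + 6.5*sin(b) - 3.43)^2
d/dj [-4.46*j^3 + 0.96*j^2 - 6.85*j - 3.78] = -13.38*j^2 + 1.92*j - 6.85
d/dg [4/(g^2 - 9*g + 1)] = 4*(9 - 2*g)/(g^2 - 9*g + 1)^2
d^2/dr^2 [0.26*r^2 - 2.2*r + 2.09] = 0.520000000000000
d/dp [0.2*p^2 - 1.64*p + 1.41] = 0.4*p - 1.64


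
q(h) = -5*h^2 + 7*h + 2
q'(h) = 7 - 10*h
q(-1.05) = -10.86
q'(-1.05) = 17.50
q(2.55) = -12.66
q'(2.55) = -18.50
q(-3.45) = -81.66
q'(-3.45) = 41.50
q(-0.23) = 0.13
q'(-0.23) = 9.30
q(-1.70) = -24.35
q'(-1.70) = 24.00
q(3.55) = -36.16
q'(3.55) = -28.50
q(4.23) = -57.85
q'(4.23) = -35.30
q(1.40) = 2.00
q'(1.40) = -7.00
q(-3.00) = -64.00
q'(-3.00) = 37.00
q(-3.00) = -64.00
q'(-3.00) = 37.00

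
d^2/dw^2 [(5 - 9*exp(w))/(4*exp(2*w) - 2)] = (-36*exp(4*w) + 80*exp(3*w) - 108*exp(2*w) + 40*exp(w) - 9)*exp(w)/(2*(8*exp(6*w) - 12*exp(4*w) + 6*exp(2*w) - 1))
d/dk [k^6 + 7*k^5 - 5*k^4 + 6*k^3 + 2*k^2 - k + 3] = 6*k^5 + 35*k^4 - 20*k^3 + 18*k^2 + 4*k - 1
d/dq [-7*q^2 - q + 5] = -14*q - 1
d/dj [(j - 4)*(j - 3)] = 2*j - 7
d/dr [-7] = 0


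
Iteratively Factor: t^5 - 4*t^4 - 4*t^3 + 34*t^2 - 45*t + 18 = (t + 3)*(t^4 - 7*t^3 + 17*t^2 - 17*t + 6) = (t - 2)*(t + 3)*(t^3 - 5*t^2 + 7*t - 3) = (t - 3)*(t - 2)*(t + 3)*(t^2 - 2*t + 1) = (t - 3)*(t - 2)*(t - 1)*(t + 3)*(t - 1)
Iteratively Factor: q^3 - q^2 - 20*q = (q)*(q^2 - q - 20) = q*(q - 5)*(q + 4)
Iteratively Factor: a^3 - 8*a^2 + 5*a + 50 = (a - 5)*(a^2 - 3*a - 10) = (a - 5)*(a + 2)*(a - 5)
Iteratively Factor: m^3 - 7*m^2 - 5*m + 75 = (m - 5)*(m^2 - 2*m - 15) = (m - 5)*(m + 3)*(m - 5)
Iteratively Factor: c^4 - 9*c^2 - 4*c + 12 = (c + 2)*(c^3 - 2*c^2 - 5*c + 6) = (c - 3)*(c + 2)*(c^2 + c - 2) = (c - 3)*(c + 2)^2*(c - 1)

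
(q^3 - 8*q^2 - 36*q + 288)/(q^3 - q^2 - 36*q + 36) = (q - 8)/(q - 1)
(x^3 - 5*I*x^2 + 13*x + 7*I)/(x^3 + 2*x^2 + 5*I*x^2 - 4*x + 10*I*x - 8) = (x^2 - 6*I*x + 7)/(x^2 + x*(2 + 4*I) + 8*I)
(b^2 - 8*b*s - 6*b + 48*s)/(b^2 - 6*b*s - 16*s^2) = (b - 6)/(b + 2*s)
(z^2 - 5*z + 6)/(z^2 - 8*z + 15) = (z - 2)/(z - 5)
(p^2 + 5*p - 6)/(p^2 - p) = (p + 6)/p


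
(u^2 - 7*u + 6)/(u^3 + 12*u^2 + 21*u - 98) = (u^2 - 7*u + 6)/(u^3 + 12*u^2 + 21*u - 98)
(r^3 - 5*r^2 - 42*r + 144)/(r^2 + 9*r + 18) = (r^2 - 11*r + 24)/(r + 3)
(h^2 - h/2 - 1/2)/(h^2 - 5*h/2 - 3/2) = (h - 1)/(h - 3)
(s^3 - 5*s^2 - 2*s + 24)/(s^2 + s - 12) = (s^2 - 2*s - 8)/(s + 4)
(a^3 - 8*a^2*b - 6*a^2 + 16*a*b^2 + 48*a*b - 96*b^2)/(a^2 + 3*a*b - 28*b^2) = (a^2 - 4*a*b - 6*a + 24*b)/(a + 7*b)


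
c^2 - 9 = (c - 3)*(c + 3)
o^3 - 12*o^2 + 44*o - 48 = (o - 6)*(o - 4)*(o - 2)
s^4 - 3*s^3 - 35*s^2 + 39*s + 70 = (s - 7)*(s - 2)*(s + 1)*(s + 5)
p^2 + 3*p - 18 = (p - 3)*(p + 6)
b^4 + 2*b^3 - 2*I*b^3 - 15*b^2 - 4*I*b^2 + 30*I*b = b*(b - 3)*(b + 5)*(b - 2*I)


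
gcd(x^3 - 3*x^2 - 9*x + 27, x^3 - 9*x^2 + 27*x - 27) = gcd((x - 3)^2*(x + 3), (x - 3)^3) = x^2 - 6*x + 9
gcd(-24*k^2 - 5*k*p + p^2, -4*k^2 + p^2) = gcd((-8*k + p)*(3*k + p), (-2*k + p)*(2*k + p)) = 1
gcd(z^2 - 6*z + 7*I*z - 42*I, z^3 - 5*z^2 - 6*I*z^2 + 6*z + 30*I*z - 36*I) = 1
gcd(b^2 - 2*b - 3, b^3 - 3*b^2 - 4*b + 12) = b - 3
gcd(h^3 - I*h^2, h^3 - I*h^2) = h^3 - I*h^2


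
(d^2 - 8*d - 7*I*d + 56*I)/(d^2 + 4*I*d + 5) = (d^2 - 8*d - 7*I*d + 56*I)/(d^2 + 4*I*d + 5)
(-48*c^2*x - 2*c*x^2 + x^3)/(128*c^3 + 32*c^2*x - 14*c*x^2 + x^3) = x*(6*c + x)/(-16*c^2 - 6*c*x + x^2)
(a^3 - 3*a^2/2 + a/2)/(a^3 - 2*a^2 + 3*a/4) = 2*(a - 1)/(2*a - 3)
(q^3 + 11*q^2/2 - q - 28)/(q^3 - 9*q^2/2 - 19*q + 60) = (2*q^2 + 3*q - 14)/(2*q^2 - 17*q + 30)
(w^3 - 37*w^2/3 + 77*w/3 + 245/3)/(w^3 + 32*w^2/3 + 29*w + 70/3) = (w^2 - 14*w + 49)/(w^2 + 9*w + 14)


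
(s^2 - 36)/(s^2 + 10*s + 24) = (s - 6)/(s + 4)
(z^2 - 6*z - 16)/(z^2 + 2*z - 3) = (z^2 - 6*z - 16)/(z^2 + 2*z - 3)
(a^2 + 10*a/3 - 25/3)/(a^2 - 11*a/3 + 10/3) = (a + 5)/(a - 2)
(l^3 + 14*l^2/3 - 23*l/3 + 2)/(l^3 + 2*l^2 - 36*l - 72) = (3*l^2 - 4*l + 1)/(3*(l^2 - 4*l - 12))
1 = 1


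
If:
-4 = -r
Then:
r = 4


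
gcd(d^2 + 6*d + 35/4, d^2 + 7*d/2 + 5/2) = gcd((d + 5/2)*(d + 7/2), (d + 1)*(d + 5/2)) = d + 5/2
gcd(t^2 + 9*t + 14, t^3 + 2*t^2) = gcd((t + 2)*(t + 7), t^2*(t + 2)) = t + 2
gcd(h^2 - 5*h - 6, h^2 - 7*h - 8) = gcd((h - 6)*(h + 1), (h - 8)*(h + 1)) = h + 1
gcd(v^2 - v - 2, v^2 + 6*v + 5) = v + 1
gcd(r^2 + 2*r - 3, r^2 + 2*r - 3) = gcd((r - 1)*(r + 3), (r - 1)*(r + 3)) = r^2 + 2*r - 3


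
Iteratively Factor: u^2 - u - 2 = (u - 2)*(u + 1)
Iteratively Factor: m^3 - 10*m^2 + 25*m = (m - 5)*(m^2 - 5*m) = m*(m - 5)*(m - 5)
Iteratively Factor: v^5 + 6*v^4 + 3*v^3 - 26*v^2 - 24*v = (v)*(v^4 + 6*v^3 + 3*v^2 - 26*v - 24) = v*(v + 3)*(v^3 + 3*v^2 - 6*v - 8) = v*(v - 2)*(v + 3)*(v^2 + 5*v + 4) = v*(v - 2)*(v + 1)*(v + 3)*(v + 4)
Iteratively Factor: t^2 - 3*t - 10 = (t + 2)*(t - 5)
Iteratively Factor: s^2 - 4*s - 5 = (s - 5)*(s + 1)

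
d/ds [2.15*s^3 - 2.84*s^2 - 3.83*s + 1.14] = 6.45*s^2 - 5.68*s - 3.83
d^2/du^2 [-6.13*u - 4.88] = 0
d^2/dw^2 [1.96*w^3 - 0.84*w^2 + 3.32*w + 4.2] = 11.76*w - 1.68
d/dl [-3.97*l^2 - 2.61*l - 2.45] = -7.94*l - 2.61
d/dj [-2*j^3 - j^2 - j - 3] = -6*j^2 - 2*j - 1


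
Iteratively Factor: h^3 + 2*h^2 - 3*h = (h)*(h^2 + 2*h - 3) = h*(h - 1)*(h + 3)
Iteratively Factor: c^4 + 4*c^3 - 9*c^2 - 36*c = (c + 3)*(c^3 + c^2 - 12*c) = c*(c + 3)*(c^2 + c - 12) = c*(c - 3)*(c + 3)*(c + 4)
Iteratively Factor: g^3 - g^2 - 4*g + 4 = (g - 1)*(g^2 - 4) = (g - 2)*(g - 1)*(g + 2)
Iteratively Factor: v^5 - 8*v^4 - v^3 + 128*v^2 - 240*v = (v - 3)*(v^4 - 5*v^3 - 16*v^2 + 80*v) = (v - 5)*(v - 3)*(v^3 - 16*v) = (v - 5)*(v - 4)*(v - 3)*(v^2 + 4*v) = v*(v - 5)*(v - 4)*(v - 3)*(v + 4)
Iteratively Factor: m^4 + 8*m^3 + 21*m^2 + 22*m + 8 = (m + 1)*(m^3 + 7*m^2 + 14*m + 8) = (m + 1)*(m + 4)*(m^2 + 3*m + 2) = (m + 1)*(m + 2)*(m + 4)*(m + 1)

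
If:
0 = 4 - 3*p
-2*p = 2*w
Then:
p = 4/3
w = -4/3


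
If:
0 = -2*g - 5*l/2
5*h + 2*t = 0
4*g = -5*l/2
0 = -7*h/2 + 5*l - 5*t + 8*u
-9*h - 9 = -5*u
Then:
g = 0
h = -8/13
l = 0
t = 20/13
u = 9/13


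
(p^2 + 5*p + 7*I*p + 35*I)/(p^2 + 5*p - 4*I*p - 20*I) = (p + 7*I)/(p - 4*I)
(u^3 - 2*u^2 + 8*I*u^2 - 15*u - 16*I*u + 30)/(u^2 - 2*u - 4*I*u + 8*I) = (u^2 + 8*I*u - 15)/(u - 4*I)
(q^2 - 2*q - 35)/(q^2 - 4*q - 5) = (-q^2 + 2*q + 35)/(-q^2 + 4*q + 5)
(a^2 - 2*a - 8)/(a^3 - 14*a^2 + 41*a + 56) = (a^2 - 2*a - 8)/(a^3 - 14*a^2 + 41*a + 56)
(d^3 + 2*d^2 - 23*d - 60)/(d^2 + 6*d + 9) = (d^2 - d - 20)/(d + 3)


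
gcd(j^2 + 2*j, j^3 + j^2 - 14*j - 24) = j + 2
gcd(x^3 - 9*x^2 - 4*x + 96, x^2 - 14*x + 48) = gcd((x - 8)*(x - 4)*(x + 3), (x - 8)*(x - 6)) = x - 8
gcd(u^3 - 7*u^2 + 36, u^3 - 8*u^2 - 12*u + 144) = u - 6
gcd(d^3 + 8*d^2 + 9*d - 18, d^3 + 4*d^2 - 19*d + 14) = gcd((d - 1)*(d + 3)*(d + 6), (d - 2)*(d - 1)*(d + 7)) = d - 1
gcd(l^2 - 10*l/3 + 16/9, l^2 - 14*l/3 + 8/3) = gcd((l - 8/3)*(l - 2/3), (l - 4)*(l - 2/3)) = l - 2/3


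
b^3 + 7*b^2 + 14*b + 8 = (b + 1)*(b + 2)*(b + 4)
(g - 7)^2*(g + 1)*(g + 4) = g^4 - 9*g^3 - 17*g^2 + 189*g + 196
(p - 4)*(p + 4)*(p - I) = p^3 - I*p^2 - 16*p + 16*I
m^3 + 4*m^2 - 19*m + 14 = (m - 2)*(m - 1)*(m + 7)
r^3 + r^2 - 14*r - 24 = (r - 4)*(r + 2)*(r + 3)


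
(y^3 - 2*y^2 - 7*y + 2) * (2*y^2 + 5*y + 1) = 2*y^5 + y^4 - 23*y^3 - 33*y^2 + 3*y + 2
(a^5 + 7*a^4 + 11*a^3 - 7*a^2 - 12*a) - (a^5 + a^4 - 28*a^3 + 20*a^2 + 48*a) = 6*a^4 + 39*a^3 - 27*a^2 - 60*a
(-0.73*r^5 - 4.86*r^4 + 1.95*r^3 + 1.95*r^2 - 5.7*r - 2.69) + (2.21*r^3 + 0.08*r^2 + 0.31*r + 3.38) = -0.73*r^5 - 4.86*r^4 + 4.16*r^3 + 2.03*r^2 - 5.39*r + 0.69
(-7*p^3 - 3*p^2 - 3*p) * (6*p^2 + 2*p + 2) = -42*p^5 - 32*p^4 - 38*p^3 - 12*p^2 - 6*p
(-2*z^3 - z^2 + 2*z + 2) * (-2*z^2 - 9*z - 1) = 4*z^5 + 20*z^4 + 7*z^3 - 21*z^2 - 20*z - 2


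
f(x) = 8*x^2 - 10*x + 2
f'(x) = 16*x - 10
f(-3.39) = 127.84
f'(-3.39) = -64.24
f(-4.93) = 245.74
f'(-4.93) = -88.88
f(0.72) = -1.05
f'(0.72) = 1.52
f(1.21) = 1.61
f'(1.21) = 9.36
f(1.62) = 6.80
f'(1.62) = 15.92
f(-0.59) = 10.68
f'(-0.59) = -19.44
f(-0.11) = 3.20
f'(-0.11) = -11.76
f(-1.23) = 26.40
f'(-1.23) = -29.68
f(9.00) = 560.00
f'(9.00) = 134.00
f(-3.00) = 104.00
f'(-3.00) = -58.00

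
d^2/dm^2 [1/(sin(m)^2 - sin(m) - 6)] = (4*sin(m)^4 - 3*sin(m)^3 + 19*sin(m)^2 - 14)/(sin(m) + cos(m)^2 + 5)^3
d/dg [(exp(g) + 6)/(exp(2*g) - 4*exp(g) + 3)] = (-2*(exp(g) - 2)*(exp(g) + 6) + exp(2*g) - 4*exp(g) + 3)*exp(g)/(exp(2*g) - 4*exp(g) + 3)^2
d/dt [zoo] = 0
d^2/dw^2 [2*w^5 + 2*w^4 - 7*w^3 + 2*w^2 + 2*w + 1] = 40*w^3 + 24*w^2 - 42*w + 4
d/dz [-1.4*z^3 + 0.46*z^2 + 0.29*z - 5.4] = -4.2*z^2 + 0.92*z + 0.29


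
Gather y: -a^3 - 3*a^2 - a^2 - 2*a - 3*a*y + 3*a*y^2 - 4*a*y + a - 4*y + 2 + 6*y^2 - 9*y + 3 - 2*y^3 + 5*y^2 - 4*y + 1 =-a^3 - 4*a^2 - a - 2*y^3 + y^2*(3*a + 11) + y*(-7*a - 17) + 6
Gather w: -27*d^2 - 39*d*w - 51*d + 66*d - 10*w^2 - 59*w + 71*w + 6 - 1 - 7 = -27*d^2 + 15*d - 10*w^2 + w*(12 - 39*d) - 2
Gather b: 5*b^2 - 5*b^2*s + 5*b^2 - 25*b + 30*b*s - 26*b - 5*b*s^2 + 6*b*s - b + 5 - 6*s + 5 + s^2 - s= b^2*(10 - 5*s) + b*(-5*s^2 + 36*s - 52) + s^2 - 7*s + 10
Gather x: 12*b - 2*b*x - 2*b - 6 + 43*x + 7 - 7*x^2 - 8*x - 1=10*b - 7*x^2 + x*(35 - 2*b)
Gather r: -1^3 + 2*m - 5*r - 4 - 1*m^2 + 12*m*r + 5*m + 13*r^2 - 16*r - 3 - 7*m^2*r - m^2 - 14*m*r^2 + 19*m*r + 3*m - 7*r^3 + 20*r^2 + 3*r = -2*m^2 + 10*m - 7*r^3 + r^2*(33 - 14*m) + r*(-7*m^2 + 31*m - 18) - 8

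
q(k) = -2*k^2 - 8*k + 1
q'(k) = -4*k - 8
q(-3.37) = 5.25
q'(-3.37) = 5.48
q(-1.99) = 9.00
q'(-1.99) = -0.04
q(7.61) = -175.70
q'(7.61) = -38.44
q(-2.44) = 8.61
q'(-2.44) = 1.76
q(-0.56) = 4.85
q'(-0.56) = -5.76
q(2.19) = -26.11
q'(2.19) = -16.76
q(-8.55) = -76.80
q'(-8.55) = 26.20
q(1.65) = -17.64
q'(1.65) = -14.60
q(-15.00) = -329.00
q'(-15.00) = 52.00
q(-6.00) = -23.00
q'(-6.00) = 16.00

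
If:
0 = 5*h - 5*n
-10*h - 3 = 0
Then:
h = -3/10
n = -3/10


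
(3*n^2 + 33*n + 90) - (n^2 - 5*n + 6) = 2*n^2 + 38*n + 84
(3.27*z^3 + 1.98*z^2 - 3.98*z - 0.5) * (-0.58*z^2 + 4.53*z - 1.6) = -1.8966*z^5 + 13.6647*z^4 + 6.0458*z^3 - 20.9074*z^2 + 4.103*z + 0.8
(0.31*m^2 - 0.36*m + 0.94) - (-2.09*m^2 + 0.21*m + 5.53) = 2.4*m^2 - 0.57*m - 4.59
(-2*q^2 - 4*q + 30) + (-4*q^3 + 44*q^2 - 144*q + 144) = -4*q^3 + 42*q^2 - 148*q + 174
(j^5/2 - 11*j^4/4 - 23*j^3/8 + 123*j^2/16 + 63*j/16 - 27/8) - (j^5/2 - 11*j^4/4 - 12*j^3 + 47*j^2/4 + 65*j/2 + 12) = 73*j^3/8 - 65*j^2/16 - 457*j/16 - 123/8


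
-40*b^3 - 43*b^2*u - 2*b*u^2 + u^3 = (-8*b + u)*(b + u)*(5*b + u)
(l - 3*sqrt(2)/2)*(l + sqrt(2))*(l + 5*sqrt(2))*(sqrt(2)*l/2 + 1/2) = sqrt(2)*l^4/2 + 5*l^3 - 7*sqrt(2)*l^2/4 - 19*l - 15*sqrt(2)/2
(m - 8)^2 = m^2 - 16*m + 64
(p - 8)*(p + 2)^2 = p^3 - 4*p^2 - 28*p - 32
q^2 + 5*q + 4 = (q + 1)*(q + 4)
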